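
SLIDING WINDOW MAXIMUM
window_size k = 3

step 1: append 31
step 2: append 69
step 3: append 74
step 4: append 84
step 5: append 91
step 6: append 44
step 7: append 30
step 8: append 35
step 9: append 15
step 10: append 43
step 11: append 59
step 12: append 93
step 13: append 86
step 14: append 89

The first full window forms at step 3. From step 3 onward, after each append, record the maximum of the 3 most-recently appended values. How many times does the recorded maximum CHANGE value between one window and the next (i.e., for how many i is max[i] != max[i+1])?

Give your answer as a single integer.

Answer: 7

Derivation:
step 1: append 31 -> window=[31] (not full yet)
step 2: append 69 -> window=[31, 69] (not full yet)
step 3: append 74 -> window=[31, 69, 74] -> max=74
step 4: append 84 -> window=[69, 74, 84] -> max=84
step 5: append 91 -> window=[74, 84, 91] -> max=91
step 6: append 44 -> window=[84, 91, 44] -> max=91
step 7: append 30 -> window=[91, 44, 30] -> max=91
step 8: append 35 -> window=[44, 30, 35] -> max=44
step 9: append 15 -> window=[30, 35, 15] -> max=35
step 10: append 43 -> window=[35, 15, 43] -> max=43
step 11: append 59 -> window=[15, 43, 59] -> max=59
step 12: append 93 -> window=[43, 59, 93] -> max=93
step 13: append 86 -> window=[59, 93, 86] -> max=93
step 14: append 89 -> window=[93, 86, 89] -> max=93
Recorded maximums: 74 84 91 91 91 44 35 43 59 93 93 93
Changes between consecutive maximums: 7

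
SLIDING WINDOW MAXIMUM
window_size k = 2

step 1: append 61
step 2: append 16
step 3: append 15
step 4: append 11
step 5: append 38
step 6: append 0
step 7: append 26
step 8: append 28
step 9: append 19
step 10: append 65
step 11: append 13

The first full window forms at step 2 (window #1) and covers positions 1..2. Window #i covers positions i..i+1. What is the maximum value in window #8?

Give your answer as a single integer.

Answer: 28

Derivation:
step 1: append 61 -> window=[61] (not full yet)
step 2: append 16 -> window=[61, 16] -> max=61
step 3: append 15 -> window=[16, 15] -> max=16
step 4: append 11 -> window=[15, 11] -> max=15
step 5: append 38 -> window=[11, 38] -> max=38
step 6: append 0 -> window=[38, 0] -> max=38
step 7: append 26 -> window=[0, 26] -> max=26
step 8: append 28 -> window=[26, 28] -> max=28
step 9: append 19 -> window=[28, 19] -> max=28
Window #8 max = 28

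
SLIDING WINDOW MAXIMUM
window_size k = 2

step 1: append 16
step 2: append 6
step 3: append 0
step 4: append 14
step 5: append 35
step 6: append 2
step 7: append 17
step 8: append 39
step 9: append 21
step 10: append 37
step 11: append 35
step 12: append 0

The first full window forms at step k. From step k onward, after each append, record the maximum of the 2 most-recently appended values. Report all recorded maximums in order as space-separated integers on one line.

step 1: append 16 -> window=[16] (not full yet)
step 2: append 6 -> window=[16, 6] -> max=16
step 3: append 0 -> window=[6, 0] -> max=6
step 4: append 14 -> window=[0, 14] -> max=14
step 5: append 35 -> window=[14, 35] -> max=35
step 6: append 2 -> window=[35, 2] -> max=35
step 7: append 17 -> window=[2, 17] -> max=17
step 8: append 39 -> window=[17, 39] -> max=39
step 9: append 21 -> window=[39, 21] -> max=39
step 10: append 37 -> window=[21, 37] -> max=37
step 11: append 35 -> window=[37, 35] -> max=37
step 12: append 0 -> window=[35, 0] -> max=35

Answer: 16 6 14 35 35 17 39 39 37 37 35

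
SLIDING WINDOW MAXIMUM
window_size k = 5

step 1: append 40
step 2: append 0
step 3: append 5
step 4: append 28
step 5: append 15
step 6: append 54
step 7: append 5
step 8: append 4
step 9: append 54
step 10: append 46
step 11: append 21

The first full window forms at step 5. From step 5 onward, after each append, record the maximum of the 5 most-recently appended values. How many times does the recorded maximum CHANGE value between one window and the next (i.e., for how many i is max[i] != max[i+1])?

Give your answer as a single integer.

Answer: 1

Derivation:
step 1: append 40 -> window=[40] (not full yet)
step 2: append 0 -> window=[40, 0] (not full yet)
step 3: append 5 -> window=[40, 0, 5] (not full yet)
step 4: append 28 -> window=[40, 0, 5, 28] (not full yet)
step 5: append 15 -> window=[40, 0, 5, 28, 15] -> max=40
step 6: append 54 -> window=[0, 5, 28, 15, 54] -> max=54
step 7: append 5 -> window=[5, 28, 15, 54, 5] -> max=54
step 8: append 4 -> window=[28, 15, 54, 5, 4] -> max=54
step 9: append 54 -> window=[15, 54, 5, 4, 54] -> max=54
step 10: append 46 -> window=[54, 5, 4, 54, 46] -> max=54
step 11: append 21 -> window=[5, 4, 54, 46, 21] -> max=54
Recorded maximums: 40 54 54 54 54 54 54
Changes between consecutive maximums: 1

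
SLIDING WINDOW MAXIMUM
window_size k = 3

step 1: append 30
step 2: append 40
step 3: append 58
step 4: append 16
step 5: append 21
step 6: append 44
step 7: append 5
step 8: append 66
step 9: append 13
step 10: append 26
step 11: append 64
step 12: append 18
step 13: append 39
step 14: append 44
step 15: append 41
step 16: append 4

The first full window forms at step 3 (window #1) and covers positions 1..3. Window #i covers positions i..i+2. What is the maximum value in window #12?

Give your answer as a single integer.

Answer: 44

Derivation:
step 1: append 30 -> window=[30] (not full yet)
step 2: append 40 -> window=[30, 40] (not full yet)
step 3: append 58 -> window=[30, 40, 58] -> max=58
step 4: append 16 -> window=[40, 58, 16] -> max=58
step 5: append 21 -> window=[58, 16, 21] -> max=58
step 6: append 44 -> window=[16, 21, 44] -> max=44
step 7: append 5 -> window=[21, 44, 5] -> max=44
step 8: append 66 -> window=[44, 5, 66] -> max=66
step 9: append 13 -> window=[5, 66, 13] -> max=66
step 10: append 26 -> window=[66, 13, 26] -> max=66
step 11: append 64 -> window=[13, 26, 64] -> max=64
step 12: append 18 -> window=[26, 64, 18] -> max=64
step 13: append 39 -> window=[64, 18, 39] -> max=64
step 14: append 44 -> window=[18, 39, 44] -> max=44
Window #12 max = 44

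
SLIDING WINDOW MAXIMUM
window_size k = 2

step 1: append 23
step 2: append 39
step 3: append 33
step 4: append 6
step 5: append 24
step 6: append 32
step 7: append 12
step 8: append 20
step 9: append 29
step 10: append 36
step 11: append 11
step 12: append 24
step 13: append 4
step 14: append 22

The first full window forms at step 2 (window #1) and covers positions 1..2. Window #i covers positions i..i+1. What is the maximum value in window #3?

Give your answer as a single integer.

step 1: append 23 -> window=[23] (not full yet)
step 2: append 39 -> window=[23, 39] -> max=39
step 3: append 33 -> window=[39, 33] -> max=39
step 4: append 6 -> window=[33, 6] -> max=33
Window #3 max = 33

Answer: 33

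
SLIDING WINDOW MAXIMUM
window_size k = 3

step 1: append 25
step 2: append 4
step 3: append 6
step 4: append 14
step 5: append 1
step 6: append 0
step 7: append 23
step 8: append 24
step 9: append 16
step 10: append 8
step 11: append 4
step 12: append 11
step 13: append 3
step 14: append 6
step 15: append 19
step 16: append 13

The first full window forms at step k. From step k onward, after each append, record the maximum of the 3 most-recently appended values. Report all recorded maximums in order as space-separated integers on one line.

Answer: 25 14 14 14 23 24 24 24 16 11 11 11 19 19

Derivation:
step 1: append 25 -> window=[25] (not full yet)
step 2: append 4 -> window=[25, 4] (not full yet)
step 3: append 6 -> window=[25, 4, 6] -> max=25
step 4: append 14 -> window=[4, 6, 14] -> max=14
step 5: append 1 -> window=[6, 14, 1] -> max=14
step 6: append 0 -> window=[14, 1, 0] -> max=14
step 7: append 23 -> window=[1, 0, 23] -> max=23
step 8: append 24 -> window=[0, 23, 24] -> max=24
step 9: append 16 -> window=[23, 24, 16] -> max=24
step 10: append 8 -> window=[24, 16, 8] -> max=24
step 11: append 4 -> window=[16, 8, 4] -> max=16
step 12: append 11 -> window=[8, 4, 11] -> max=11
step 13: append 3 -> window=[4, 11, 3] -> max=11
step 14: append 6 -> window=[11, 3, 6] -> max=11
step 15: append 19 -> window=[3, 6, 19] -> max=19
step 16: append 13 -> window=[6, 19, 13] -> max=19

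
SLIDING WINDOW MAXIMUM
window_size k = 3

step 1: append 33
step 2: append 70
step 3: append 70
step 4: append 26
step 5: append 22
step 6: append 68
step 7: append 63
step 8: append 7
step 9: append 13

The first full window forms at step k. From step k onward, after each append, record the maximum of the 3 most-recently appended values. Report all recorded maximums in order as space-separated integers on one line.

Answer: 70 70 70 68 68 68 63

Derivation:
step 1: append 33 -> window=[33] (not full yet)
step 2: append 70 -> window=[33, 70] (not full yet)
step 3: append 70 -> window=[33, 70, 70] -> max=70
step 4: append 26 -> window=[70, 70, 26] -> max=70
step 5: append 22 -> window=[70, 26, 22] -> max=70
step 6: append 68 -> window=[26, 22, 68] -> max=68
step 7: append 63 -> window=[22, 68, 63] -> max=68
step 8: append 7 -> window=[68, 63, 7] -> max=68
step 9: append 13 -> window=[63, 7, 13] -> max=63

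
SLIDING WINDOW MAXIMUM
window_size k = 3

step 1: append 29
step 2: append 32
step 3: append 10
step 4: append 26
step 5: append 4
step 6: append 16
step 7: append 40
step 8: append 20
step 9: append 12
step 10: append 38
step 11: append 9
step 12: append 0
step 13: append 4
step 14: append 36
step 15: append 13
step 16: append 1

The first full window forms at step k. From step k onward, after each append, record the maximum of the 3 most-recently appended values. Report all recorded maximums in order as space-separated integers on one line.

step 1: append 29 -> window=[29] (not full yet)
step 2: append 32 -> window=[29, 32] (not full yet)
step 3: append 10 -> window=[29, 32, 10] -> max=32
step 4: append 26 -> window=[32, 10, 26] -> max=32
step 5: append 4 -> window=[10, 26, 4] -> max=26
step 6: append 16 -> window=[26, 4, 16] -> max=26
step 7: append 40 -> window=[4, 16, 40] -> max=40
step 8: append 20 -> window=[16, 40, 20] -> max=40
step 9: append 12 -> window=[40, 20, 12] -> max=40
step 10: append 38 -> window=[20, 12, 38] -> max=38
step 11: append 9 -> window=[12, 38, 9] -> max=38
step 12: append 0 -> window=[38, 9, 0] -> max=38
step 13: append 4 -> window=[9, 0, 4] -> max=9
step 14: append 36 -> window=[0, 4, 36] -> max=36
step 15: append 13 -> window=[4, 36, 13] -> max=36
step 16: append 1 -> window=[36, 13, 1] -> max=36

Answer: 32 32 26 26 40 40 40 38 38 38 9 36 36 36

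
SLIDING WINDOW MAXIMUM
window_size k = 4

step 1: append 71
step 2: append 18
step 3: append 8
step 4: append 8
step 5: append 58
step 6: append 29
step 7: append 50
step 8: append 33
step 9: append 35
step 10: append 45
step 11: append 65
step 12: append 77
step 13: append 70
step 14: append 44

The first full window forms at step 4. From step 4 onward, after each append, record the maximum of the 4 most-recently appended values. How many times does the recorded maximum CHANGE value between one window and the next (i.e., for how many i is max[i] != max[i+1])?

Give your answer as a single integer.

Answer: 4

Derivation:
step 1: append 71 -> window=[71] (not full yet)
step 2: append 18 -> window=[71, 18] (not full yet)
step 3: append 8 -> window=[71, 18, 8] (not full yet)
step 4: append 8 -> window=[71, 18, 8, 8] -> max=71
step 5: append 58 -> window=[18, 8, 8, 58] -> max=58
step 6: append 29 -> window=[8, 8, 58, 29] -> max=58
step 7: append 50 -> window=[8, 58, 29, 50] -> max=58
step 8: append 33 -> window=[58, 29, 50, 33] -> max=58
step 9: append 35 -> window=[29, 50, 33, 35] -> max=50
step 10: append 45 -> window=[50, 33, 35, 45] -> max=50
step 11: append 65 -> window=[33, 35, 45, 65] -> max=65
step 12: append 77 -> window=[35, 45, 65, 77] -> max=77
step 13: append 70 -> window=[45, 65, 77, 70] -> max=77
step 14: append 44 -> window=[65, 77, 70, 44] -> max=77
Recorded maximums: 71 58 58 58 58 50 50 65 77 77 77
Changes between consecutive maximums: 4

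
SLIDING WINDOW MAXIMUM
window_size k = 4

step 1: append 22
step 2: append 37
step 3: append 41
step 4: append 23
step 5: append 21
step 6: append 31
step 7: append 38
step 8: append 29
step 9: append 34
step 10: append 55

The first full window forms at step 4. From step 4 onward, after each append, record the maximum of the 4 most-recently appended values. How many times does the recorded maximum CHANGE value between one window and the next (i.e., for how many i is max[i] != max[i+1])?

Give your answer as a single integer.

Answer: 2

Derivation:
step 1: append 22 -> window=[22] (not full yet)
step 2: append 37 -> window=[22, 37] (not full yet)
step 3: append 41 -> window=[22, 37, 41] (not full yet)
step 4: append 23 -> window=[22, 37, 41, 23] -> max=41
step 5: append 21 -> window=[37, 41, 23, 21] -> max=41
step 6: append 31 -> window=[41, 23, 21, 31] -> max=41
step 7: append 38 -> window=[23, 21, 31, 38] -> max=38
step 8: append 29 -> window=[21, 31, 38, 29] -> max=38
step 9: append 34 -> window=[31, 38, 29, 34] -> max=38
step 10: append 55 -> window=[38, 29, 34, 55] -> max=55
Recorded maximums: 41 41 41 38 38 38 55
Changes between consecutive maximums: 2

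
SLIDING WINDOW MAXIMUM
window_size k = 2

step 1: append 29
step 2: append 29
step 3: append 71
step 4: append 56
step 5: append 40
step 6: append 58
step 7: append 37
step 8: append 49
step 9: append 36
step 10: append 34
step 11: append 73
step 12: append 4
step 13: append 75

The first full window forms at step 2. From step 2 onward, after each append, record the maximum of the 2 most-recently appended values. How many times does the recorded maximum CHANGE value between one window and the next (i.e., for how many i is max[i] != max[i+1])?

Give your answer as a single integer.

step 1: append 29 -> window=[29] (not full yet)
step 2: append 29 -> window=[29, 29] -> max=29
step 3: append 71 -> window=[29, 71] -> max=71
step 4: append 56 -> window=[71, 56] -> max=71
step 5: append 40 -> window=[56, 40] -> max=56
step 6: append 58 -> window=[40, 58] -> max=58
step 7: append 37 -> window=[58, 37] -> max=58
step 8: append 49 -> window=[37, 49] -> max=49
step 9: append 36 -> window=[49, 36] -> max=49
step 10: append 34 -> window=[36, 34] -> max=36
step 11: append 73 -> window=[34, 73] -> max=73
step 12: append 4 -> window=[73, 4] -> max=73
step 13: append 75 -> window=[4, 75] -> max=75
Recorded maximums: 29 71 71 56 58 58 49 49 36 73 73 75
Changes between consecutive maximums: 7

Answer: 7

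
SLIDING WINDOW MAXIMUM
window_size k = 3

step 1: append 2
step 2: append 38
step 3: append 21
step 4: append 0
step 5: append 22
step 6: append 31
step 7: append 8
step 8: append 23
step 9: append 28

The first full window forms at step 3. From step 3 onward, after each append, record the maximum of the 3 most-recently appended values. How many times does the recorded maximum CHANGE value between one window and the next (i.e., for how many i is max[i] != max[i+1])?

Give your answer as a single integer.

step 1: append 2 -> window=[2] (not full yet)
step 2: append 38 -> window=[2, 38] (not full yet)
step 3: append 21 -> window=[2, 38, 21] -> max=38
step 4: append 0 -> window=[38, 21, 0] -> max=38
step 5: append 22 -> window=[21, 0, 22] -> max=22
step 6: append 31 -> window=[0, 22, 31] -> max=31
step 7: append 8 -> window=[22, 31, 8] -> max=31
step 8: append 23 -> window=[31, 8, 23] -> max=31
step 9: append 28 -> window=[8, 23, 28] -> max=28
Recorded maximums: 38 38 22 31 31 31 28
Changes between consecutive maximums: 3

Answer: 3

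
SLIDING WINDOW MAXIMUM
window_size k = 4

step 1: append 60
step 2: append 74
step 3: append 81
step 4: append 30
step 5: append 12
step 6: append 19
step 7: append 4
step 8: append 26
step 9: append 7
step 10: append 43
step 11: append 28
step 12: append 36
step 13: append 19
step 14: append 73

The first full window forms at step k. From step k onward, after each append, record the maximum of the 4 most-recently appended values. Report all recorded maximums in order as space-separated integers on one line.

Answer: 81 81 81 30 26 26 43 43 43 43 73

Derivation:
step 1: append 60 -> window=[60] (not full yet)
step 2: append 74 -> window=[60, 74] (not full yet)
step 3: append 81 -> window=[60, 74, 81] (not full yet)
step 4: append 30 -> window=[60, 74, 81, 30] -> max=81
step 5: append 12 -> window=[74, 81, 30, 12] -> max=81
step 6: append 19 -> window=[81, 30, 12, 19] -> max=81
step 7: append 4 -> window=[30, 12, 19, 4] -> max=30
step 8: append 26 -> window=[12, 19, 4, 26] -> max=26
step 9: append 7 -> window=[19, 4, 26, 7] -> max=26
step 10: append 43 -> window=[4, 26, 7, 43] -> max=43
step 11: append 28 -> window=[26, 7, 43, 28] -> max=43
step 12: append 36 -> window=[7, 43, 28, 36] -> max=43
step 13: append 19 -> window=[43, 28, 36, 19] -> max=43
step 14: append 73 -> window=[28, 36, 19, 73] -> max=73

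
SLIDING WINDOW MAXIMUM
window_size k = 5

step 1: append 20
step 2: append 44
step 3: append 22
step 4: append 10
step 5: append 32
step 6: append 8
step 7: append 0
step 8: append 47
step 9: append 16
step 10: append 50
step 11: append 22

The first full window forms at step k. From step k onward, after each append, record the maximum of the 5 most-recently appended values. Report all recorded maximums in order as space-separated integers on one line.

step 1: append 20 -> window=[20] (not full yet)
step 2: append 44 -> window=[20, 44] (not full yet)
step 3: append 22 -> window=[20, 44, 22] (not full yet)
step 4: append 10 -> window=[20, 44, 22, 10] (not full yet)
step 5: append 32 -> window=[20, 44, 22, 10, 32] -> max=44
step 6: append 8 -> window=[44, 22, 10, 32, 8] -> max=44
step 7: append 0 -> window=[22, 10, 32, 8, 0] -> max=32
step 8: append 47 -> window=[10, 32, 8, 0, 47] -> max=47
step 9: append 16 -> window=[32, 8, 0, 47, 16] -> max=47
step 10: append 50 -> window=[8, 0, 47, 16, 50] -> max=50
step 11: append 22 -> window=[0, 47, 16, 50, 22] -> max=50

Answer: 44 44 32 47 47 50 50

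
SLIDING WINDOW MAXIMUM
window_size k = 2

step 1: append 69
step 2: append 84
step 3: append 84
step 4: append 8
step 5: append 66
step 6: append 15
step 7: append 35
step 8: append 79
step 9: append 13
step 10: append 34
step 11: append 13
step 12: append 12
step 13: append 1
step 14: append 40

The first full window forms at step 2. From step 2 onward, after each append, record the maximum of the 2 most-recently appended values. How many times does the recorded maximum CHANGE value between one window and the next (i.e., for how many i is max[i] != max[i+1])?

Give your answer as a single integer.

step 1: append 69 -> window=[69] (not full yet)
step 2: append 84 -> window=[69, 84] -> max=84
step 3: append 84 -> window=[84, 84] -> max=84
step 4: append 8 -> window=[84, 8] -> max=84
step 5: append 66 -> window=[8, 66] -> max=66
step 6: append 15 -> window=[66, 15] -> max=66
step 7: append 35 -> window=[15, 35] -> max=35
step 8: append 79 -> window=[35, 79] -> max=79
step 9: append 13 -> window=[79, 13] -> max=79
step 10: append 34 -> window=[13, 34] -> max=34
step 11: append 13 -> window=[34, 13] -> max=34
step 12: append 12 -> window=[13, 12] -> max=13
step 13: append 1 -> window=[12, 1] -> max=12
step 14: append 40 -> window=[1, 40] -> max=40
Recorded maximums: 84 84 84 66 66 35 79 79 34 34 13 12 40
Changes between consecutive maximums: 7

Answer: 7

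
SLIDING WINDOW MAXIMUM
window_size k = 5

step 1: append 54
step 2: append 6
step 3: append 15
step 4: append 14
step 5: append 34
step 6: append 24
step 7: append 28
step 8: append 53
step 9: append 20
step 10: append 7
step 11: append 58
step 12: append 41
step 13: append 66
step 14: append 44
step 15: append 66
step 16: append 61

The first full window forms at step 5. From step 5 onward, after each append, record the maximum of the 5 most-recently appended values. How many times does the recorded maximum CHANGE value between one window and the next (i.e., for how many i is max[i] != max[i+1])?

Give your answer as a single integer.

Answer: 4

Derivation:
step 1: append 54 -> window=[54] (not full yet)
step 2: append 6 -> window=[54, 6] (not full yet)
step 3: append 15 -> window=[54, 6, 15] (not full yet)
step 4: append 14 -> window=[54, 6, 15, 14] (not full yet)
step 5: append 34 -> window=[54, 6, 15, 14, 34] -> max=54
step 6: append 24 -> window=[6, 15, 14, 34, 24] -> max=34
step 7: append 28 -> window=[15, 14, 34, 24, 28] -> max=34
step 8: append 53 -> window=[14, 34, 24, 28, 53] -> max=53
step 9: append 20 -> window=[34, 24, 28, 53, 20] -> max=53
step 10: append 7 -> window=[24, 28, 53, 20, 7] -> max=53
step 11: append 58 -> window=[28, 53, 20, 7, 58] -> max=58
step 12: append 41 -> window=[53, 20, 7, 58, 41] -> max=58
step 13: append 66 -> window=[20, 7, 58, 41, 66] -> max=66
step 14: append 44 -> window=[7, 58, 41, 66, 44] -> max=66
step 15: append 66 -> window=[58, 41, 66, 44, 66] -> max=66
step 16: append 61 -> window=[41, 66, 44, 66, 61] -> max=66
Recorded maximums: 54 34 34 53 53 53 58 58 66 66 66 66
Changes between consecutive maximums: 4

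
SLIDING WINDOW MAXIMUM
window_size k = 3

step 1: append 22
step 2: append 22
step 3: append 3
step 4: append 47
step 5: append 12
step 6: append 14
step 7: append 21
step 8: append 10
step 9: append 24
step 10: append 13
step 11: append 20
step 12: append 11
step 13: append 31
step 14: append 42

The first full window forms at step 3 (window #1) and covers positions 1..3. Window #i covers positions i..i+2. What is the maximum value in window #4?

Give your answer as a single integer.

Answer: 47

Derivation:
step 1: append 22 -> window=[22] (not full yet)
step 2: append 22 -> window=[22, 22] (not full yet)
step 3: append 3 -> window=[22, 22, 3] -> max=22
step 4: append 47 -> window=[22, 3, 47] -> max=47
step 5: append 12 -> window=[3, 47, 12] -> max=47
step 6: append 14 -> window=[47, 12, 14] -> max=47
Window #4 max = 47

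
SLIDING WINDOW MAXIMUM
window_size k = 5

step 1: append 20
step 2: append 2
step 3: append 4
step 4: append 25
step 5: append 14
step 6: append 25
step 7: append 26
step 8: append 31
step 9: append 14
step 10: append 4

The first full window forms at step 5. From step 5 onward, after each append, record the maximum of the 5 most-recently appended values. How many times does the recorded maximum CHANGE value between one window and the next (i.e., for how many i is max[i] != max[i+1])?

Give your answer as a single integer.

Answer: 2

Derivation:
step 1: append 20 -> window=[20] (not full yet)
step 2: append 2 -> window=[20, 2] (not full yet)
step 3: append 4 -> window=[20, 2, 4] (not full yet)
step 4: append 25 -> window=[20, 2, 4, 25] (not full yet)
step 5: append 14 -> window=[20, 2, 4, 25, 14] -> max=25
step 6: append 25 -> window=[2, 4, 25, 14, 25] -> max=25
step 7: append 26 -> window=[4, 25, 14, 25, 26] -> max=26
step 8: append 31 -> window=[25, 14, 25, 26, 31] -> max=31
step 9: append 14 -> window=[14, 25, 26, 31, 14] -> max=31
step 10: append 4 -> window=[25, 26, 31, 14, 4] -> max=31
Recorded maximums: 25 25 26 31 31 31
Changes between consecutive maximums: 2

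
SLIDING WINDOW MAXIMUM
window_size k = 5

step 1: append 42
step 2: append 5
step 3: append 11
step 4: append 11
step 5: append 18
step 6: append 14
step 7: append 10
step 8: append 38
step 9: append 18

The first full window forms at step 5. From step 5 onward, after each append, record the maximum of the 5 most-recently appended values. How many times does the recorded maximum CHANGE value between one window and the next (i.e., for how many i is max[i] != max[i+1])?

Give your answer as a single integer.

step 1: append 42 -> window=[42] (not full yet)
step 2: append 5 -> window=[42, 5] (not full yet)
step 3: append 11 -> window=[42, 5, 11] (not full yet)
step 4: append 11 -> window=[42, 5, 11, 11] (not full yet)
step 5: append 18 -> window=[42, 5, 11, 11, 18] -> max=42
step 6: append 14 -> window=[5, 11, 11, 18, 14] -> max=18
step 7: append 10 -> window=[11, 11, 18, 14, 10] -> max=18
step 8: append 38 -> window=[11, 18, 14, 10, 38] -> max=38
step 9: append 18 -> window=[18, 14, 10, 38, 18] -> max=38
Recorded maximums: 42 18 18 38 38
Changes between consecutive maximums: 2

Answer: 2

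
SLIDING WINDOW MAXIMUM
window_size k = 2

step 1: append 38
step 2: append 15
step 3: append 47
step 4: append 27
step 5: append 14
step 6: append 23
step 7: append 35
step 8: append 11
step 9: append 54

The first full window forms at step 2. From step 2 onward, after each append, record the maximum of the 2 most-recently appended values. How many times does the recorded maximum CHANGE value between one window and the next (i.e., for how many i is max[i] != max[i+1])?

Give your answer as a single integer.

step 1: append 38 -> window=[38] (not full yet)
step 2: append 15 -> window=[38, 15] -> max=38
step 3: append 47 -> window=[15, 47] -> max=47
step 4: append 27 -> window=[47, 27] -> max=47
step 5: append 14 -> window=[27, 14] -> max=27
step 6: append 23 -> window=[14, 23] -> max=23
step 7: append 35 -> window=[23, 35] -> max=35
step 8: append 11 -> window=[35, 11] -> max=35
step 9: append 54 -> window=[11, 54] -> max=54
Recorded maximums: 38 47 47 27 23 35 35 54
Changes between consecutive maximums: 5

Answer: 5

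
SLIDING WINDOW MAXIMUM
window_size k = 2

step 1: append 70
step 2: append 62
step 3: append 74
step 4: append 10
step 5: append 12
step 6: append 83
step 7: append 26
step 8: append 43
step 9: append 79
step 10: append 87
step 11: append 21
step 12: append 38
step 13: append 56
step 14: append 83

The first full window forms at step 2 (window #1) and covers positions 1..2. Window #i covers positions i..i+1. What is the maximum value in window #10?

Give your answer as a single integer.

step 1: append 70 -> window=[70] (not full yet)
step 2: append 62 -> window=[70, 62] -> max=70
step 3: append 74 -> window=[62, 74] -> max=74
step 4: append 10 -> window=[74, 10] -> max=74
step 5: append 12 -> window=[10, 12] -> max=12
step 6: append 83 -> window=[12, 83] -> max=83
step 7: append 26 -> window=[83, 26] -> max=83
step 8: append 43 -> window=[26, 43] -> max=43
step 9: append 79 -> window=[43, 79] -> max=79
step 10: append 87 -> window=[79, 87] -> max=87
step 11: append 21 -> window=[87, 21] -> max=87
Window #10 max = 87

Answer: 87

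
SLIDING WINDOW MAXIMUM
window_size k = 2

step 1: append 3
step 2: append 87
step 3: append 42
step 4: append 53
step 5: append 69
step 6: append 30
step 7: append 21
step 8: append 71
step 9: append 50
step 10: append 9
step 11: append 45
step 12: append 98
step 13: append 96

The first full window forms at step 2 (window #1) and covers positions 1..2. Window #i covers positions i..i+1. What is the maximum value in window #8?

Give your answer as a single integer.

Answer: 71

Derivation:
step 1: append 3 -> window=[3] (not full yet)
step 2: append 87 -> window=[3, 87] -> max=87
step 3: append 42 -> window=[87, 42] -> max=87
step 4: append 53 -> window=[42, 53] -> max=53
step 5: append 69 -> window=[53, 69] -> max=69
step 6: append 30 -> window=[69, 30] -> max=69
step 7: append 21 -> window=[30, 21] -> max=30
step 8: append 71 -> window=[21, 71] -> max=71
step 9: append 50 -> window=[71, 50] -> max=71
Window #8 max = 71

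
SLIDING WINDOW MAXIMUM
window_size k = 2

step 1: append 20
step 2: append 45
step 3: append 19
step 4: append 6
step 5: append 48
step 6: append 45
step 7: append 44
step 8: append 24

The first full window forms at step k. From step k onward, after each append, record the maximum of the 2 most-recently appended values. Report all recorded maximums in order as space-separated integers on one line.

Answer: 45 45 19 48 48 45 44

Derivation:
step 1: append 20 -> window=[20] (not full yet)
step 2: append 45 -> window=[20, 45] -> max=45
step 3: append 19 -> window=[45, 19] -> max=45
step 4: append 6 -> window=[19, 6] -> max=19
step 5: append 48 -> window=[6, 48] -> max=48
step 6: append 45 -> window=[48, 45] -> max=48
step 7: append 44 -> window=[45, 44] -> max=45
step 8: append 24 -> window=[44, 24] -> max=44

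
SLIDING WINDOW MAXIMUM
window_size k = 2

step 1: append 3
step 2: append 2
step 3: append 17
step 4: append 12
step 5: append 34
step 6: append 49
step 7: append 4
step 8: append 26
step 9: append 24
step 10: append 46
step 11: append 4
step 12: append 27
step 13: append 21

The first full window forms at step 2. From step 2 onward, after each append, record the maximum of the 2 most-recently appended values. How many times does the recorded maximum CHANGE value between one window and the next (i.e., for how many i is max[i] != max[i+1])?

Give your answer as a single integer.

step 1: append 3 -> window=[3] (not full yet)
step 2: append 2 -> window=[3, 2] -> max=3
step 3: append 17 -> window=[2, 17] -> max=17
step 4: append 12 -> window=[17, 12] -> max=17
step 5: append 34 -> window=[12, 34] -> max=34
step 6: append 49 -> window=[34, 49] -> max=49
step 7: append 4 -> window=[49, 4] -> max=49
step 8: append 26 -> window=[4, 26] -> max=26
step 9: append 24 -> window=[26, 24] -> max=26
step 10: append 46 -> window=[24, 46] -> max=46
step 11: append 4 -> window=[46, 4] -> max=46
step 12: append 27 -> window=[4, 27] -> max=27
step 13: append 21 -> window=[27, 21] -> max=27
Recorded maximums: 3 17 17 34 49 49 26 26 46 46 27 27
Changes between consecutive maximums: 6

Answer: 6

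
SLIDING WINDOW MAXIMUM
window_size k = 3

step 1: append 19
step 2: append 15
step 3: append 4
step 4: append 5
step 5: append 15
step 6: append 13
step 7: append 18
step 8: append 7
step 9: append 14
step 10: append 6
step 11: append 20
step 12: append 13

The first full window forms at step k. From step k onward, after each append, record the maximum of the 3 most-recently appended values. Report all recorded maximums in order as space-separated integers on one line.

Answer: 19 15 15 15 18 18 18 14 20 20

Derivation:
step 1: append 19 -> window=[19] (not full yet)
step 2: append 15 -> window=[19, 15] (not full yet)
step 3: append 4 -> window=[19, 15, 4] -> max=19
step 4: append 5 -> window=[15, 4, 5] -> max=15
step 5: append 15 -> window=[4, 5, 15] -> max=15
step 6: append 13 -> window=[5, 15, 13] -> max=15
step 7: append 18 -> window=[15, 13, 18] -> max=18
step 8: append 7 -> window=[13, 18, 7] -> max=18
step 9: append 14 -> window=[18, 7, 14] -> max=18
step 10: append 6 -> window=[7, 14, 6] -> max=14
step 11: append 20 -> window=[14, 6, 20] -> max=20
step 12: append 13 -> window=[6, 20, 13] -> max=20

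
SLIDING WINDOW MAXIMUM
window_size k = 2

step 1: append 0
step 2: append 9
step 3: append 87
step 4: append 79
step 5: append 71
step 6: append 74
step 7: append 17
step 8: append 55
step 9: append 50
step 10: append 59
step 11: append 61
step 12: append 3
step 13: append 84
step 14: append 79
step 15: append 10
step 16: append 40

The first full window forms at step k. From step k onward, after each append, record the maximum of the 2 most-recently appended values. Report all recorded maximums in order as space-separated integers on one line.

step 1: append 0 -> window=[0] (not full yet)
step 2: append 9 -> window=[0, 9] -> max=9
step 3: append 87 -> window=[9, 87] -> max=87
step 4: append 79 -> window=[87, 79] -> max=87
step 5: append 71 -> window=[79, 71] -> max=79
step 6: append 74 -> window=[71, 74] -> max=74
step 7: append 17 -> window=[74, 17] -> max=74
step 8: append 55 -> window=[17, 55] -> max=55
step 9: append 50 -> window=[55, 50] -> max=55
step 10: append 59 -> window=[50, 59] -> max=59
step 11: append 61 -> window=[59, 61] -> max=61
step 12: append 3 -> window=[61, 3] -> max=61
step 13: append 84 -> window=[3, 84] -> max=84
step 14: append 79 -> window=[84, 79] -> max=84
step 15: append 10 -> window=[79, 10] -> max=79
step 16: append 40 -> window=[10, 40] -> max=40

Answer: 9 87 87 79 74 74 55 55 59 61 61 84 84 79 40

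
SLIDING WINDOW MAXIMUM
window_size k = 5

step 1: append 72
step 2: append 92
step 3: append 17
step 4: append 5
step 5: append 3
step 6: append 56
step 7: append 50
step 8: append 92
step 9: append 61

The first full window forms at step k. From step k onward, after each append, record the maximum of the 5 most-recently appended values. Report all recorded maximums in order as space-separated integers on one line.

step 1: append 72 -> window=[72] (not full yet)
step 2: append 92 -> window=[72, 92] (not full yet)
step 3: append 17 -> window=[72, 92, 17] (not full yet)
step 4: append 5 -> window=[72, 92, 17, 5] (not full yet)
step 5: append 3 -> window=[72, 92, 17, 5, 3] -> max=92
step 6: append 56 -> window=[92, 17, 5, 3, 56] -> max=92
step 7: append 50 -> window=[17, 5, 3, 56, 50] -> max=56
step 8: append 92 -> window=[5, 3, 56, 50, 92] -> max=92
step 9: append 61 -> window=[3, 56, 50, 92, 61] -> max=92

Answer: 92 92 56 92 92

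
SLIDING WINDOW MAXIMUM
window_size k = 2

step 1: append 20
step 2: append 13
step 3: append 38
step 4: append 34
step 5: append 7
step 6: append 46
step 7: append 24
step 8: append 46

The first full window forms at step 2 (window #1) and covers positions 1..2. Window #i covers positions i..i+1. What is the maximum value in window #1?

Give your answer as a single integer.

step 1: append 20 -> window=[20] (not full yet)
step 2: append 13 -> window=[20, 13] -> max=20
Window #1 max = 20

Answer: 20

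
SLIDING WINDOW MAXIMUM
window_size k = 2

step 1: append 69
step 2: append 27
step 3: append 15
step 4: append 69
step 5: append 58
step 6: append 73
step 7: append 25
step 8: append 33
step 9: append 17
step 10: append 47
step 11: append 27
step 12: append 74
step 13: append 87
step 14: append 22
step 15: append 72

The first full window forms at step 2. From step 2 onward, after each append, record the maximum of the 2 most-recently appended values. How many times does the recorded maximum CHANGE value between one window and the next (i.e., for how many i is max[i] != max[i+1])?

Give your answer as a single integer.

Answer: 8

Derivation:
step 1: append 69 -> window=[69] (not full yet)
step 2: append 27 -> window=[69, 27] -> max=69
step 3: append 15 -> window=[27, 15] -> max=27
step 4: append 69 -> window=[15, 69] -> max=69
step 5: append 58 -> window=[69, 58] -> max=69
step 6: append 73 -> window=[58, 73] -> max=73
step 7: append 25 -> window=[73, 25] -> max=73
step 8: append 33 -> window=[25, 33] -> max=33
step 9: append 17 -> window=[33, 17] -> max=33
step 10: append 47 -> window=[17, 47] -> max=47
step 11: append 27 -> window=[47, 27] -> max=47
step 12: append 74 -> window=[27, 74] -> max=74
step 13: append 87 -> window=[74, 87] -> max=87
step 14: append 22 -> window=[87, 22] -> max=87
step 15: append 72 -> window=[22, 72] -> max=72
Recorded maximums: 69 27 69 69 73 73 33 33 47 47 74 87 87 72
Changes between consecutive maximums: 8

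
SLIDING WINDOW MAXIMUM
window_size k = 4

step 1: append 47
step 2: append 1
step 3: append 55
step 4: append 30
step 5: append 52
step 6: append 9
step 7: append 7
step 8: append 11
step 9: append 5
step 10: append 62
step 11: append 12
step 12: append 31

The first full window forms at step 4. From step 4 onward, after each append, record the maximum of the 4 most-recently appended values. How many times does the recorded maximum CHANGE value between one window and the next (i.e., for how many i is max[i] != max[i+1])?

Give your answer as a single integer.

Answer: 3

Derivation:
step 1: append 47 -> window=[47] (not full yet)
step 2: append 1 -> window=[47, 1] (not full yet)
step 3: append 55 -> window=[47, 1, 55] (not full yet)
step 4: append 30 -> window=[47, 1, 55, 30] -> max=55
step 5: append 52 -> window=[1, 55, 30, 52] -> max=55
step 6: append 9 -> window=[55, 30, 52, 9] -> max=55
step 7: append 7 -> window=[30, 52, 9, 7] -> max=52
step 8: append 11 -> window=[52, 9, 7, 11] -> max=52
step 9: append 5 -> window=[9, 7, 11, 5] -> max=11
step 10: append 62 -> window=[7, 11, 5, 62] -> max=62
step 11: append 12 -> window=[11, 5, 62, 12] -> max=62
step 12: append 31 -> window=[5, 62, 12, 31] -> max=62
Recorded maximums: 55 55 55 52 52 11 62 62 62
Changes between consecutive maximums: 3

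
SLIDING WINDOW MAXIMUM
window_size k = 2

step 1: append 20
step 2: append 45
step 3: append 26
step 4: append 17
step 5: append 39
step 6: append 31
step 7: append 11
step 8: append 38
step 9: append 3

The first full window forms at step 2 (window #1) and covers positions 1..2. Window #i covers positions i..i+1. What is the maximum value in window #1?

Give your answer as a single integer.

step 1: append 20 -> window=[20] (not full yet)
step 2: append 45 -> window=[20, 45] -> max=45
Window #1 max = 45

Answer: 45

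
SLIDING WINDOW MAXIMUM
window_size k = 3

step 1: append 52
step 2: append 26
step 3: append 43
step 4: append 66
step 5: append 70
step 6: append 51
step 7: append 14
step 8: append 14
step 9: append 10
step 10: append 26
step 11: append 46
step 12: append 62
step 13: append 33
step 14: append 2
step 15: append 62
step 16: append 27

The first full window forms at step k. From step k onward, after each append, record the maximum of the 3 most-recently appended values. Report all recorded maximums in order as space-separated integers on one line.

Answer: 52 66 70 70 70 51 14 26 46 62 62 62 62 62

Derivation:
step 1: append 52 -> window=[52] (not full yet)
step 2: append 26 -> window=[52, 26] (not full yet)
step 3: append 43 -> window=[52, 26, 43] -> max=52
step 4: append 66 -> window=[26, 43, 66] -> max=66
step 5: append 70 -> window=[43, 66, 70] -> max=70
step 6: append 51 -> window=[66, 70, 51] -> max=70
step 7: append 14 -> window=[70, 51, 14] -> max=70
step 8: append 14 -> window=[51, 14, 14] -> max=51
step 9: append 10 -> window=[14, 14, 10] -> max=14
step 10: append 26 -> window=[14, 10, 26] -> max=26
step 11: append 46 -> window=[10, 26, 46] -> max=46
step 12: append 62 -> window=[26, 46, 62] -> max=62
step 13: append 33 -> window=[46, 62, 33] -> max=62
step 14: append 2 -> window=[62, 33, 2] -> max=62
step 15: append 62 -> window=[33, 2, 62] -> max=62
step 16: append 27 -> window=[2, 62, 27] -> max=62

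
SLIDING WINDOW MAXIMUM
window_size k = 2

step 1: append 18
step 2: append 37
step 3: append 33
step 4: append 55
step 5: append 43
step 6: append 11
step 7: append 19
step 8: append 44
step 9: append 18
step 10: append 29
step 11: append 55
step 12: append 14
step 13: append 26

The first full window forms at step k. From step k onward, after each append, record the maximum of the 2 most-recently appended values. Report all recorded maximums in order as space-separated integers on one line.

step 1: append 18 -> window=[18] (not full yet)
step 2: append 37 -> window=[18, 37] -> max=37
step 3: append 33 -> window=[37, 33] -> max=37
step 4: append 55 -> window=[33, 55] -> max=55
step 5: append 43 -> window=[55, 43] -> max=55
step 6: append 11 -> window=[43, 11] -> max=43
step 7: append 19 -> window=[11, 19] -> max=19
step 8: append 44 -> window=[19, 44] -> max=44
step 9: append 18 -> window=[44, 18] -> max=44
step 10: append 29 -> window=[18, 29] -> max=29
step 11: append 55 -> window=[29, 55] -> max=55
step 12: append 14 -> window=[55, 14] -> max=55
step 13: append 26 -> window=[14, 26] -> max=26

Answer: 37 37 55 55 43 19 44 44 29 55 55 26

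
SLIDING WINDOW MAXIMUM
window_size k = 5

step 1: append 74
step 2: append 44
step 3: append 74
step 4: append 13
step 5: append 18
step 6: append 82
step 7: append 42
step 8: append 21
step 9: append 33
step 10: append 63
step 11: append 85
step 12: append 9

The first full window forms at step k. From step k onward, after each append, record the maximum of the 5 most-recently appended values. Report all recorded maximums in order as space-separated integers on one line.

step 1: append 74 -> window=[74] (not full yet)
step 2: append 44 -> window=[74, 44] (not full yet)
step 3: append 74 -> window=[74, 44, 74] (not full yet)
step 4: append 13 -> window=[74, 44, 74, 13] (not full yet)
step 5: append 18 -> window=[74, 44, 74, 13, 18] -> max=74
step 6: append 82 -> window=[44, 74, 13, 18, 82] -> max=82
step 7: append 42 -> window=[74, 13, 18, 82, 42] -> max=82
step 8: append 21 -> window=[13, 18, 82, 42, 21] -> max=82
step 9: append 33 -> window=[18, 82, 42, 21, 33] -> max=82
step 10: append 63 -> window=[82, 42, 21, 33, 63] -> max=82
step 11: append 85 -> window=[42, 21, 33, 63, 85] -> max=85
step 12: append 9 -> window=[21, 33, 63, 85, 9] -> max=85

Answer: 74 82 82 82 82 82 85 85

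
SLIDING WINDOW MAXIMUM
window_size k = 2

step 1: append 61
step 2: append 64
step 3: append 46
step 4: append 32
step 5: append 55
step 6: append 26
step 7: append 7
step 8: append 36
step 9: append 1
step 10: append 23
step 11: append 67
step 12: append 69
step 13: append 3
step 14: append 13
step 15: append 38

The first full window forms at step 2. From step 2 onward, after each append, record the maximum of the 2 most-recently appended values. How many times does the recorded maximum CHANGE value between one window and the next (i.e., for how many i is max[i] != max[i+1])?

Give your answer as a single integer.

Answer: 9

Derivation:
step 1: append 61 -> window=[61] (not full yet)
step 2: append 64 -> window=[61, 64] -> max=64
step 3: append 46 -> window=[64, 46] -> max=64
step 4: append 32 -> window=[46, 32] -> max=46
step 5: append 55 -> window=[32, 55] -> max=55
step 6: append 26 -> window=[55, 26] -> max=55
step 7: append 7 -> window=[26, 7] -> max=26
step 8: append 36 -> window=[7, 36] -> max=36
step 9: append 1 -> window=[36, 1] -> max=36
step 10: append 23 -> window=[1, 23] -> max=23
step 11: append 67 -> window=[23, 67] -> max=67
step 12: append 69 -> window=[67, 69] -> max=69
step 13: append 3 -> window=[69, 3] -> max=69
step 14: append 13 -> window=[3, 13] -> max=13
step 15: append 38 -> window=[13, 38] -> max=38
Recorded maximums: 64 64 46 55 55 26 36 36 23 67 69 69 13 38
Changes between consecutive maximums: 9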